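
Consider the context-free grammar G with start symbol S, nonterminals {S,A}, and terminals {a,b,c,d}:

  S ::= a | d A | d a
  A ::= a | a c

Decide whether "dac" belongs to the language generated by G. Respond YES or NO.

CNF form of G:
  S -> T2 A | T2 T0 | a
  A -> T0 T1 | a
  T0 -> a
  T1 -> c
  T2 -> d

Fill CYK table bottom-up:
  cell(0,0) d: {T2}  orig:{}
  cell(1,1) a: {A,S,T0}  orig:{A,S}
  cell(2,2) c: {T1}  orig:{}
  cell(0,1) da: {S}
  cell(1,2) ac: {A}
  cell(0,2) dac: {S}

S ∈ T[0,2] ⇒ YES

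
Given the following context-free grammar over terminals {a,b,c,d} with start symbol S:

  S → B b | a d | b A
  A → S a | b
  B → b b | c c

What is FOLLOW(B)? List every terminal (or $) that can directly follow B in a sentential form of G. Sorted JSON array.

Compute FIRST by fixpoint:
round 1:
  A via A→b: +{b}
  B via B→b b: +{b}
  B via B→c c: +{c}
  S via S→B b: +{b,c}
  S via S→a d: +{a}
  S: {a,b,c}  A: {b}  B: {b,c}
round 2:
  A via A→S a: +{a,c}
  S: {a,b,c}  A: {a,b,c}  B: {b,c}
round 3: (no change)
  S: {a,b,c}  A: {a,b,c}  B: {b,c}

FOLLOW iteration:
initialize: $ ∈ FOLLOW(S)
round 1:
  A→S a: FOLLOW(S) ⊇ FIRST(a) = {a}; new: +{a}
  S→B b: FOLLOW(B) ⊇ FIRST(b) = {b}; new: +{b}
  S→b A: FOLLOW(A) ⊇ FOLLOW(S) ⊇ {$,a}; new: +{$,a}
  S: {$,a}  A: {$,a}  B: {b}
round 2: (stable)
  S: {$,a}  A: {$,a}  B: {b}

FOLLOW(B) = ["b"]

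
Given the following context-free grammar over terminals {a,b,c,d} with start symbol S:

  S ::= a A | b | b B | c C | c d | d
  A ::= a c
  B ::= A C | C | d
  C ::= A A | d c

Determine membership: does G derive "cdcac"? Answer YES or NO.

CNF form of G:
  S -> T0 A | T1 C | T1 T2 | T3 B | b | d
  A -> T0 T1
  B -> A A | A C | T2 T1 | d
  C -> A A | T2 T1
  T0 -> a
  T1 -> c
  T2 -> d
  T3 -> b

Fill CYK table bottom-up:
  [0..0]={T1}  "c"  orig:{}
  [1..1]={B,S,T2}  "d"  orig:{B,S}
  [2..2]={T1}  "c"  orig:{}
  [3..3]={T0}  "a"  orig:{}
  [4..4]={T1}  "c"  orig:{}
  [0..1]={S}  "cd"
  [1..2]={B,C}  "dc"
  [2..3]=∅  "ca"
  [3..4]={A}  "ac"
  [0..2]={S}  "cdc"
  [1..3]=∅  "dca"
  [2..4]=∅  "cac"
  [0..3]=∅  "cdca"
  [1..4]=∅  "dcac"
  [0..4]=∅  "cdcac"

S ∉ T[0,4] ⇒ NO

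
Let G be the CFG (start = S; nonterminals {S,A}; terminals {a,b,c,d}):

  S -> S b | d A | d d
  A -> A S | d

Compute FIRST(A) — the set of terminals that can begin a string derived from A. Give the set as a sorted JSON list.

FIRST iteration:
iter 1:
  A via A→d: +{d}
  S via S→d A: +{d}
  FIRST(S)={d}  FIRST(A)={d}
iter 2: (no change)
  FIRST(S)={d}  FIRST(A)={d}

FIRST(A) = ["d"]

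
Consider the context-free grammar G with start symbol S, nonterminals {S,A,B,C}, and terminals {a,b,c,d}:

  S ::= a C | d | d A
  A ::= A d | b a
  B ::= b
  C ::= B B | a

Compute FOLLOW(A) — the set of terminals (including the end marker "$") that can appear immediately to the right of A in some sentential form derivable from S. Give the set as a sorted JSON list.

Compute FIRST by fixpoint:
iter 1:
  A via A→b a: +{b}
  B via B→b: +{b}
  C via C→B B: +{b}
  C via C→a: +{a}
  S via S→a C: +{a}
  S via S→d: +{d}
  S: {a,d}  A: {b}  B: {b}  C: {a,b}
iter 2: done
  S: {a,d}  A: {b}  B: {b}  C: {a,b}

FOLLOW iteration:
initialize: $ ∈ FOLLOW(S)
round 1:
  A→A d: FOLLOW(A) ⊇ FIRST(d) = {d}; new: +{d}
  C→B B: FOLLOW(B) ⊇ FIRST(B) = {b}; new: +{b}
  S→a C: FOLLOW(C) ⊇ FOLLOW(S) ⊇ {$}; new: +{$}
  S→d A: FOLLOW(A) ⊇ FOLLOW(S) ⊇ {$}; new: +{$}
  FOLLOW[S]={$}  FOLLOW[A]={$,d}  FOLLOW[B]={b}  FOLLOW[C]={$}
round 2:
  C→B B: FOLLOW(B) ⊇ FOLLOW(C) ⊇ {$}; new: +{$}
  FOLLOW[S]={$}  FOLLOW[A]={$,d}  FOLLOW[B]={$,b}  FOLLOW[C]={$}
round 3: — fixpoint
  FOLLOW[S]={$}  FOLLOW[A]={$,d}  FOLLOW[B]={$,b}  FOLLOW[C]={$}

FOLLOW(A) = ["$", "d"]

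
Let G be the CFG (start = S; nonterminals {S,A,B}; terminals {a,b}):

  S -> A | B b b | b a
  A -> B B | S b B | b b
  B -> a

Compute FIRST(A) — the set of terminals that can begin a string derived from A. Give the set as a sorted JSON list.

Compute FIRST by fixpoint:
round 1:
  A via A→b b: +{b}
  B via B→a: +{a}
  S via S→A: +{b}
  S via S→B b b: +{a}
  FIRST(S)={a,b}  FIRST(A)={b}  FIRST(B)={a}
round 2:
  A via A→B B: +{a}
  FIRST(S)={a,b}  FIRST(A)={a,b}  FIRST(B)={a}
round 3: (stable)
  FIRST(S)={a,b}  FIRST(A)={a,b}  FIRST(B)={a}

FIRST(A) = ["a", "b"]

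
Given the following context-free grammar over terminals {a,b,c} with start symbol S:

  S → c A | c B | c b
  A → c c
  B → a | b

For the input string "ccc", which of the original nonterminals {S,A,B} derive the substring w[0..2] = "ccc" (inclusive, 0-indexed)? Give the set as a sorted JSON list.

Convert to CNF:
  S -> T0 A | T0 B | T0 T1
  A -> T0 T0
  B -> a | b
  T0 -> c
  T1 -> b

CYK table (by increasing span) — only the sub-triangle for w[0..2]:
  cell(0,0) c: {T0}  orig:{}
  cell(1,1) c: {T0}  orig:{}
  cell(2,2) c: {T0}  orig:{}
  cell(0,1) cc: {A}
  cell(1,2) cc: {A}
  cell(0,2) ccc: {S}

Original NTs in T[0,2] deriving "ccc": ["S"]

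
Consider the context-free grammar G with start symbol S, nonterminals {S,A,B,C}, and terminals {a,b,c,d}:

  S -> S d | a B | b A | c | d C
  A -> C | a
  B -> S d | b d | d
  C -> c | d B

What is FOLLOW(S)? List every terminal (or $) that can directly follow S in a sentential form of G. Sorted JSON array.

FIRST sets, iterate to fixpoint:
pass 1:
  A via A→a: +{a}
  B via B→b d: +{b}
  B via B→d: +{d}
  C via C→c: +{c}
  C via C→d B: +{d}
  S via S→a B: +{a}
  S via S→b A: +{b}
  S via S→c: +{c}
  S via S→d C: +{d}
  FIRST(S)={a,b,c,d}  FIRST(A)={a}  FIRST(B)={b,d}  FIRST(C)={c,d}
pass 2:
  A via A→C: +{c,d}
  B via B→S d: +{a,c}
  FIRST(S)={a,b,c,d}  FIRST(A)={a,c,d}  FIRST(B)={a,b,c,d}  FIRST(C)={c,d}
pass 3: (stable)
  FIRST(S)={a,b,c,d}  FIRST(A)={a,c,d}  FIRST(B)={a,b,c,d}  FIRST(C)={c,d}

FOLLOW iteration:
initialize: $ ∈ FOLLOW(S)
round 1:
  B→S d: FOLLOW(S) ⊇ FIRST(d) = {d}; new: +{d}
  S→a B: FOLLOW(B) ⊇ FOLLOW(S) ⊇ {$,d}; new: +{$,d}
  S→b A: FOLLOW(A) ⊇ FOLLOW(S) ⊇ {$,d}; new: +{$,d}
  S→d C: FOLLOW(C) ⊇ FOLLOW(S) ⊇ {$,d}; new: +{$,d}
  S: {$,d}  A: {$,d}  B: {$,d}  C: {$,d}
round 2: (no change)
  S: {$,d}  A: {$,d}  B: {$,d}  C: {$,d}

FOLLOW(S) = ["$", "d"]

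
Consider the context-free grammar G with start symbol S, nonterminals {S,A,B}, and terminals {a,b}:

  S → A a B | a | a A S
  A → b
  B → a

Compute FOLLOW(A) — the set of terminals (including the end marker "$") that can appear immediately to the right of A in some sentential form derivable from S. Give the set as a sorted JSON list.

Compute FIRST by fixpoint:
pass 1:
  A via A→b: +{b}
  B via B→a: +{a}
  S via S→A a B: +{b}
  S via S→a: +{a}
  FIRST[S]={a,b}  FIRST[A]={b}  FIRST[B]={a}
pass 2: (no change)
  FIRST[S]={a,b}  FIRST[A]={b}  FIRST[B]={a}

FOLLOW iteration:
seed FOLLOW(S) with $
pass 1:
  S→A a B: FOLLOW(A) ⊇ FIRST(a) = {a}; new: +{a}
  S→A a B: FOLLOW(B) ⊇ FOLLOW(S) ⊇ {$}; new: +{$}
  S→a A S: FOLLOW(A) ⊇ FIRST(S) = {a,b}; new: +{b}
  S: {$}  A: {a,b}  B: {$}
pass 2: (stable)
  S: {$}  A: {a,b}  B: {$}

FOLLOW(A) = ["a", "b"]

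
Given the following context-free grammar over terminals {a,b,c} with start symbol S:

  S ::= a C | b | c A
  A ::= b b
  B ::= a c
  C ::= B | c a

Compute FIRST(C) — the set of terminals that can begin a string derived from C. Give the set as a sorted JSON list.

FIRST sets, iterate to fixpoint:
pass 1:
  A via A→b b: +{b}
  B via B→a c: +{a}
  C via C→B: +{a}
  C via C→c a: +{c}
  S via S→a C: +{a}
  S via S→b: +{b}
  S via S→c A: +{c}
  FIRST[S]={a,b,c}  FIRST[A]={b}  FIRST[B]={a}  FIRST[C]={a,c}
pass 2: done
  FIRST[S]={a,b,c}  FIRST[A]={b}  FIRST[B]={a}  FIRST[C]={a,c}

FIRST(C) = ["a", "c"]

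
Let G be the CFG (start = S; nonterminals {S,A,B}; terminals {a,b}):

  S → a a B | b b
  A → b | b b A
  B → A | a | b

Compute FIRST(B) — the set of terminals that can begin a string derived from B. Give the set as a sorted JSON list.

Compute FIRST by fixpoint:
round 1:
  A via A→b: +{b}
  B via B→A: +{b}
  B via B→a: +{a}
  S via S→a a B: +{a}
  S via S→b b: +{b}
  FIRST(S)={a,b}  FIRST(A)={b}  FIRST(B)={a,b}
round 2: (stable)
  FIRST(S)={a,b}  FIRST(A)={b}  FIRST(B)={a,b}

FIRST(B) = ["a", "b"]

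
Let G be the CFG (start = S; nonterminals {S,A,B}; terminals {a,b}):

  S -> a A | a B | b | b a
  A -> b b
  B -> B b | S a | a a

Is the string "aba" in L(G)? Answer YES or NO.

CNF form of G:
  S -> T0 T1 | T1 A | T1 B | b
  A -> T0 T0
  B -> B T0 | S T1 | T1 T1
  T0 -> b
  T1 -> a

CYK table (by increasing span):
  cell(0,0) a: {T1}  orig:{}
  cell(1,1) b: {S,T0}  orig:{S}
  cell(2,2) a: {T1}  orig:{}
  cell(0,1) ab: ∅
  cell(1,2) ba: {B,S}
  cell(0,2) aba: {S}

S ∈ T[0,2] ⇒ YES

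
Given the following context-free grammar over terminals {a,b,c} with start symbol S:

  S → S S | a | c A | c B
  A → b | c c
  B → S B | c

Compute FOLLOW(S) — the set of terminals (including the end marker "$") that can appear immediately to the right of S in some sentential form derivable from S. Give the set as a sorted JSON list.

FIRST sets, iterate to fixpoint:
round 1:
  A via A→b: +{b}
  A via A→c c: +{c}
  B via B→c: +{c}
  S via S→a: +{a}
  S via S→c A: +{c}
  S: {a,c}  A: {b,c}  B: {c}
round 2:
  B via B→S B: +{a}
  S: {a,c}  A: {b,c}  B: {a,c}
round 3: (no change)
  S: {a,c}  A: {b,c}  B: {a,c}

FOLLOW iteration:
seed FOLLOW(S) with $
pass 1:
  B→S B: FOLLOW(S) ⊇ FIRST(B) = {a,c}; new: +{a,c}
  S→c A: FOLLOW(A) ⊇ FOLLOW(S) ⊇ {$,a,c}; new: +{$,a,c}
  S→c B: FOLLOW(B) ⊇ FOLLOW(S) ⊇ {$,a,c}; new: +{$,a,c}
  S: {$,a,c}  A: {$,a,c}  B: {$,a,c}
pass 2: — fixpoint
  S: {$,a,c}  A: {$,a,c}  B: {$,a,c}

FOLLOW(S) = ["$", "a", "c"]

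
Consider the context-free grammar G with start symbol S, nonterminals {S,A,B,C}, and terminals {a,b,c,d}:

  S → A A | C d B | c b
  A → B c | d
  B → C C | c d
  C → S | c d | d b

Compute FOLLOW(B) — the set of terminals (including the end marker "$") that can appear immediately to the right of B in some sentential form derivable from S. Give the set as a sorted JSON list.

Compute FIRST by fixpoint:
[1]
  A via A→d: +{d}
  B via B→c d: +{c}
  C via C→c d: +{c}
  C via C→d b: +{d}
  S via S→A A: +{d}
  S via S→C d B: +{c}
  S: {c,d}  A: {d}  B: {c}  C: {c,d}
[2]
  A via A→B c: +{c}
  B via B→C C: +{d}
  S: {c,d}  A: {c,d}  B: {c,d}  C: {c,d}
[3] done
  S: {c,d}  A: {c,d}  B: {c,d}  C: {c,d}

Compute FOLLOW by fixpoint:
FOLLOW(S) := {$}
[1]
  A→B c: FOLLOW(B) ⊇ FIRST(c) = {c}; new: +{c}
  B→C C: FOLLOW(C) ⊇ FIRST(C) = {c,d}; new: +{c,d}
  C→S: FOLLOW(S) ⊇ FOLLOW(C) ⊇ {c,d}; new: +{c,d}
  S→A A: FOLLOW(A) ⊇ FIRST(A) = {c,d}; new: +{c,d}
  S→A A: FOLLOW(A) ⊇ FOLLOW(S) ⊇ {$,c,d}; new: +{$}
  S→C d B: FOLLOW(B) ⊇ FOLLOW(S) ⊇ {$,c,d}; new: +{$,d}
  FOLLOW[S]={$,c,d}  FOLLOW[A]={$,c,d}  FOLLOW[B]={$,c,d}  FOLLOW[C]={c,d}
[2]
  B→C C: FOLLOW(C) ⊇ FOLLOW(B) ⊇ {$,c,d}; new: +{$}
  FOLLOW[S]={$,c,d}  FOLLOW[A]={$,c,d}  FOLLOW[B]={$,c,d}  FOLLOW[C]={$,c,d}
[3] (no change)
  FOLLOW[S]={$,c,d}  FOLLOW[A]={$,c,d}  FOLLOW[B]={$,c,d}  FOLLOW[C]={$,c,d}

FOLLOW(B) = ["$", "c", "d"]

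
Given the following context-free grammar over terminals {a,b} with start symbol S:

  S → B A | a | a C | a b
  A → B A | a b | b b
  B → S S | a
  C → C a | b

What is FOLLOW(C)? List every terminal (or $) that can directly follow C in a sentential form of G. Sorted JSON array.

FIRST iteration:
round 1:
  A via A→a b: +{a}
  A via A→b b: +{b}
  B via B→a: +{a}
  C via C→b: +{b}
  S via S→B A: +{a}
  FIRST(S)={a}  FIRST(A)={a,b}  FIRST(B)={a}  FIRST(C)={b}
round 2: done
  FIRST(S)={a}  FIRST(A)={a,b}  FIRST(B)={a}  FIRST(C)={b}

Compute FOLLOW by fixpoint:
FOLLOW(S) := {$}
pass 1:
  A→B A: FOLLOW(B) ⊇ FIRST(A) = {a,b}; new: +{a,b}
  B→S S: FOLLOW(S) ⊇ FIRST(S) = {a}; new: +{a}
  B→S S: FOLLOW(S) ⊇ FOLLOW(B) ⊇ {a,b}; new: +{b}
  C→C a: FOLLOW(C) ⊇ FIRST(a) = {a}; new: +{a}
  S→B A: FOLLOW(A) ⊇ FOLLOW(S) ⊇ {$,a,b}; new: +{$,a,b}
  S→a C: FOLLOW(C) ⊇ FOLLOW(S) ⊇ {$,a,b}; new: +{$,b}
  FOLLOW(S)={$,a,b}  FOLLOW(A)={$,a,b}  FOLLOW(B)={a,b}  FOLLOW(C)={$,a,b}
pass 2: — fixpoint
  FOLLOW(S)={$,a,b}  FOLLOW(A)={$,a,b}  FOLLOW(B)={a,b}  FOLLOW(C)={$,a,b}

FOLLOW(C) = ["$", "a", "b"]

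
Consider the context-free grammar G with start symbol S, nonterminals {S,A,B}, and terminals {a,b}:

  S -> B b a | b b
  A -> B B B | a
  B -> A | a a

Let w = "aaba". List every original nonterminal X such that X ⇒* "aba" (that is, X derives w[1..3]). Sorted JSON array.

CNF form of G:
  S -> B X4 | T1 T1
  A -> B X2 | a
  B -> B X3 | T0 T0 | a
  T0 -> a
  T1 -> b
  X2 -> B B
  X3 -> B B
  X4 -> T1 T0

CYK table (by increasing span) (cells [i..j] with 1 ≤ i ≤ j ≤ 3 only):
  cell(1,1) a: {A,B,T0}  orig:{A,B}
  cell(2,2) b: {T1}  orig:{}
  cell(3,3) a: {A,B,T0}  orig:{A,B}
  cell(1,2) ab: ∅
  cell(2,3) ba: {X4}  orig:{}
  cell(1,3) aba: {S}

Original NTs in T[1,3] deriving "aba": ["S"]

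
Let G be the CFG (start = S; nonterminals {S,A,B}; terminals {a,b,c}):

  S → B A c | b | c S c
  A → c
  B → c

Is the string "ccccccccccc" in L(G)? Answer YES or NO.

Convert to CNF:
  S -> B X1 | T0 X2 | b
  A -> c
  B -> c
  T0 -> c
  X1 -> A T0
  X2 -> S T0

CYK fill:
  [0..0]={A,B,T0}  "c"  orig:{A,B}
  [1..1]={A,B,T0}  "c"  orig:{A,B}
  [2..2]={A,B,T0}  "c"  orig:{A,B}
  [3..3]={A,B,T0}  "c"  orig:{A,B}
  [4..4]={A,B,T0}  "c"  orig:{A,B}
  [5..5]={A,B,T0}  "c"  orig:{A,B}
  [6..6]={A,B,T0}  "c"  orig:{A,B}
  [7..7]={A,B,T0}  "c"  orig:{A,B}
  [8..8]={A,B,T0}  "c"  orig:{A,B}
  [9..9]={A,B,T0}  "c"  orig:{A,B}
  [10..10]={A,B,T0}  "c"  orig:{A,B}
  [0..1]={X1}  "cc"  orig:{}
  [1..2]={X1}  "cc"  orig:{}
  [2..3]={X1}  "cc"  orig:{}
  [3..4]={X1}  "cc"  orig:{}
  [4..5]={X1}  "cc"  orig:{}
  [5..6]={X1}  "cc"  orig:{}
  [6..7]={X1}  "cc"  orig:{}
  [7..8]={X1}  "cc"  orig:{}
  [8..9]={X1}  "cc"  orig:{}
  [9..10]={X1}  "cc"  orig:{}
  [0..2]={S}  "ccc"
  [1..3]={S}  "ccc"
  [2..4]={S}  "ccc"
  [3..5]={S}  "ccc"
  [4..6]={S}  "ccc"
  [5..7]={S}  "ccc"
  [6..8]={S}  "ccc"
  [7..9]={S}  "ccc"
  [8..10]={S}  "ccc"
  [0..3]={X2}  "cccc"  orig:{}
  [1..4]={X2}  "cccc"  orig:{}
  [2..5]={X2}  "cccc"  orig:{}
  [3..6]={X2}  "cccc"  orig:{}
  [4..7]={X2}  "cccc"  orig:{}
  [5..8]={X2}  "cccc"  orig:{}
  [6..9]={X2}  "cccc"  orig:{}
  [7..10]={X2}  "cccc"  orig:{}
  [0..4]={S}  "ccccc"
  [1..5]={S}  "ccccc"
  [2..6]={S}  "ccccc"
  [3..7]={S}  "ccccc"
  [4..8]={S}  "ccccc"
  [5..9]={S}  "ccccc"
  [6..10]={S}  "ccccc"
  [0..5]={X2}  "cccccc"  orig:{}
  [1..6]={X2}  "cccccc"  orig:{}
  [2..7]={X2}  "cccccc"  orig:{}
  [3..8]={X2}  "cccccc"  orig:{}
  [4..9]={X2}  "cccccc"  orig:{}
  [5..10]={X2}  "cccccc"  orig:{}
  [0..6]={S}  "ccccccc"
  [1..7]={S}  "ccccccc"
  [2..8]={S}  "ccccccc"
  [3..9]={S}  "ccccccc"
  [4..10]={S}  "ccccccc"
  [0..7]={X2}  "cccccccc"  orig:{}
  [1..8]={X2}  "cccccccc"  orig:{}
  [2..9]={X2}  "cccccccc"  orig:{}
  [3..10]={X2}  "cccccccc"  orig:{}
  [0..8]={S}  "ccccccccc"
  [1..9]={S}  "ccccccccc"
  [2..10]={S}  "ccccccccc"
  [0..9]={X2}  "cccccccccc"  orig:{}
  [1..10]={X2}  "cccccccccc"  orig:{}
  [0..10]={S}  "ccccccccccc"

S ∈ T[0,10] ⇒ YES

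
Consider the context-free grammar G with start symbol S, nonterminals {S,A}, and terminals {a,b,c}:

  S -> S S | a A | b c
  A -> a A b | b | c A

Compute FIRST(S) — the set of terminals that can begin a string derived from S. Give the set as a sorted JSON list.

FIRST iteration:
iter 1:
  A via A→a A b: +{a}
  A via A→b: +{b}
  A via A→c A: +{c}
  S via S→a A: +{a}
  S via S→b c: +{b}
  FIRST(S)={a,b}  FIRST(A)={a,b,c}
iter 2: (stable)
  FIRST(S)={a,b}  FIRST(A)={a,b,c}

FIRST(S) = ["a", "b"]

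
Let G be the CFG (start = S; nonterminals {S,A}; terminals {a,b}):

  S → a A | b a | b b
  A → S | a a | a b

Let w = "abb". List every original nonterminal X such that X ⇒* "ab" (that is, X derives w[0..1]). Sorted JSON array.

CNF form of G:
  S -> T0 A | T1 T0 | T1 T1
  A -> T0 A | T0 T0 | T0 T1 | T1 T0 | T1 T1
  T0 -> a
  T1 -> b

CYK fill (cells [i..j] with 0 ≤ i ≤ j ≤ 1 only):
  [0..0]={T0}  "a"  orig:{}
  [1..1]={T1}  "b"  orig:{}
  [0..1]={A}  "ab"

Original NTs in T[0,1] deriving "ab": ["A"]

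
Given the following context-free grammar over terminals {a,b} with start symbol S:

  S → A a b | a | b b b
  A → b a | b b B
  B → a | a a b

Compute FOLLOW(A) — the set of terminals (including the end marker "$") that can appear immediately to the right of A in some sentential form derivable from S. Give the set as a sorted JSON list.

FIRST iteration:
round 1:
  A via A→b a: +{b}
  B via B→a: +{a}
  S via S→A a b: +{b}
  S via S→a: +{a}
  S: {a,b}  A: {b}  B: {a}
round 2: (stable)
  S: {a,b}  A: {b}  B: {a}

FOLLOW iteration:
seed FOLLOW(S) with $
[1]
  S→A a b: FOLLOW(A) ⊇ FIRST(a) = {a}; new: +{a}
  FOLLOW(S)={$}  FOLLOW(A)={a}  FOLLOW(B)={}
[2]
  A→b b B: FOLLOW(B) ⊇ FOLLOW(A) ⊇ {a}; new: +{a}
  FOLLOW(S)={$}  FOLLOW(A)={a}  FOLLOW(B)={a}
[3] done
  FOLLOW(S)={$}  FOLLOW(A)={a}  FOLLOW(B)={a}

FOLLOW(A) = ["a"]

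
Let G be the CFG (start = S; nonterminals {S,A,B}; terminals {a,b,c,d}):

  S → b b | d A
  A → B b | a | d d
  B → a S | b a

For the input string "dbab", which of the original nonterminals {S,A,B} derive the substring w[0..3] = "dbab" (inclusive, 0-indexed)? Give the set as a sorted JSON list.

CNF form of G:
  S -> T0 T0 | T1 A
  A -> B T0 | T1 T1 | a
  B -> T0 T2 | T2 S
  T0 -> b
  T1 -> d
  T2 -> a

CYK table (by increasing span) — only the sub-triangle for w[0..3]:
  T[0,0] 'd' = {T1}  orig:{}
  T[1,1] 'b' = {T0}  orig:{}
  T[2,2] 'a' = {A,T2}  orig:{A}
  T[3,3] 'b' = {T0}  orig:{}
  T[0,1] 'db' = ∅
  T[1,2] 'ba' = {B}
  T[2,3] 'ab' = ∅
  T[0,2] 'dba' = ∅
  T[1,3] 'bab' = {A}
  T[0,3] 'dbab' = {S}

Original NTs in T[0,3] deriving "dbab": ["S"]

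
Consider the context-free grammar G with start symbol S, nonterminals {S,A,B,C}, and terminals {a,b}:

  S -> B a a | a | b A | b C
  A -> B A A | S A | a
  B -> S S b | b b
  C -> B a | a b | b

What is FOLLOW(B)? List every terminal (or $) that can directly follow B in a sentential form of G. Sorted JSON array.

FIRST iteration:
round 1:
  A via A→a: +{a}
  B via B→b b: +{b}
  C via C→B a: +{b}
  C via C→a b: +{a}
  S via S→B a a: +{b}
  S via S→a: +{a}
  S: {a,b}  A: {a}  B: {b}  C: {a,b}
round 2:
  A via A→B A A: +{b}
  B via B→S S b: +{a}
  S: {a,b}  A: {a,b}  B: {a,b}  C: {a,b}
round 3: (no change)
  S: {a,b}  A: {a,b}  B: {a,b}  C: {a,b}

FOLLOW sets:
seed FOLLOW(S) with $
iter 1:
  A→B A A: FOLLOW(B) ⊇ FIRST(A) = {a,b}; new: +{a,b}
  A→B A A: FOLLOW(A) ⊇ FIRST(A) = {a,b}; new: +{a,b}
  A→S A: FOLLOW(S) ⊇ FIRST(A) = {a,b}; new: +{a,b}
  S→b A: FOLLOW(A) ⊇ FOLLOW(S) ⊇ {$,a,b}; new: +{$}
  S→b C: FOLLOW(C) ⊇ FOLLOW(S) ⊇ {$,a,b}; new: +{$,a,b}
  S: {$,a,b}  A: {$,a,b}  B: {a,b}  C: {$,a,b}
iter 2: (stable)
  S: {$,a,b}  A: {$,a,b}  B: {a,b}  C: {$,a,b}

FOLLOW(B) = ["a", "b"]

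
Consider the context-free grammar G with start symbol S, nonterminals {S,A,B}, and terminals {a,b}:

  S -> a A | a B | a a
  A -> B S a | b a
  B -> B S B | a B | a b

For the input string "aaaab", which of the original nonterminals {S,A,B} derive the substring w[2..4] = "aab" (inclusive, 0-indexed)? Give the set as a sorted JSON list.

CNF form of G:
  S -> T0 A | T0 B | T0 T0
  A -> B X2 | T1 T0
  B -> B X3 | T0 B | T0 T1
  T0 -> a
  T1 -> b
  X2 -> S T0
  X3 -> S B

CYK table (by increasing span) — only the sub-triangle for w[2..4]:
  [2..2]={T0}  "a"  orig:{}
  [3..3]={T0}  "a"  orig:{}
  [4..4]={T1}  "b"  orig:{}
  [2..3]={S}  "aa"
  [3..4]={B}  "ab"
  [2..4]={B,S}  "aab"

Original NTs in T[2,4] deriving "aab": ["B", "S"]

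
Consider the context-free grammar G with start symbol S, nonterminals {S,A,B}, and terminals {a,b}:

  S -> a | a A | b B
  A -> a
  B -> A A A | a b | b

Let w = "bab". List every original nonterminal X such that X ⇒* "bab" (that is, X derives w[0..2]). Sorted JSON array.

CNF form of G:
  S -> T0 A | T1 B | a
  A -> a
  B -> A X2 | T0 T1 | b
  T0 -> a
  T1 -> b
  X2 -> A A

CYK fill (cells [i..j] with 0 ≤ i ≤ j ≤ 2 only):
  cell(0,0) b: {B,T1}  orig:{B}
  cell(1,1) a: {A,S,T0}  orig:{A,S}
  cell(2,2) b: {B,T1}  orig:{B}
  cell(0,1) ba: ∅
  cell(1,2) ab: {B}
  cell(0,2) bab: {S}

Original NTs in T[0,2] deriving "bab": ["S"]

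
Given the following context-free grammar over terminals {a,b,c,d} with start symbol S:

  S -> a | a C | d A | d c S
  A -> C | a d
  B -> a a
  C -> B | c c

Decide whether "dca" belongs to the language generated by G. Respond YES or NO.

Convert to CNF:
  S -> T0 C | T1 A | T1 X3 | a
  A -> T0 T0 | T0 T1 | T2 T2
  B -> T0 T0
  C -> T0 T0 | T2 T2
  T0 -> a
  T1 -> d
  T2 -> c
  X3 -> T2 S

Fill CYK table bottom-up:
  T[0,0] 'd' = {T1}  orig:{}
  T[1,1] 'c' = {T2}  orig:{}
  T[2,2] 'a' = {S,T0}  orig:{S}
  T[0,1] 'dc' = ∅
  T[1,2] 'ca' = {X3}  orig:{}
  T[0,2] 'dca' = {S}

S ∈ T[0,2] ⇒ YES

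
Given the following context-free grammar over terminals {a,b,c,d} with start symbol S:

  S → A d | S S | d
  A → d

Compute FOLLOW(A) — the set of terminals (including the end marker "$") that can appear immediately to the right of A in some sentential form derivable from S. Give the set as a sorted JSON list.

FIRST iteration:
round 1:
  A via A→d: +{d}
  S via S→A d: +{d}
  S: {d}  A: {d}
round 2: done
  S: {d}  A: {d}

FOLLOW iteration:
seed FOLLOW(S) with $
round 1:
  S→A d: FOLLOW(A) ⊇ FIRST(d) = {d}; new: +{d}
  S→S S: FOLLOW(S) ⊇ FIRST(S) = {d}; new: +{d}
  FOLLOW[S]={$,d}  FOLLOW[A]={d}
round 2: — fixpoint
  FOLLOW[S]={$,d}  FOLLOW[A]={d}

FOLLOW(A) = ["d"]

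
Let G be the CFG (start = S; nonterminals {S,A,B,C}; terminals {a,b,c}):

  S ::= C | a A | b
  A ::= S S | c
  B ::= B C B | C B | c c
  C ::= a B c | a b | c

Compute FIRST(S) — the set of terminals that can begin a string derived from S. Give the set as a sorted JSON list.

Compute FIRST by fixpoint:
iter 1:
  A via A→c: +{c}
  B via B→c c: +{c}
  C via C→a B c: +{a}
  C via C→c: +{c}
  S via S→C: +{a,c}
  S via S→b: +{b}
  FIRST[S]={a,b,c}  FIRST[A]={c}  FIRST[B]={c}  FIRST[C]={a,c}
iter 2:
  A via A→S S: +{a,b}
  B via B→C B: +{a}
  FIRST[S]={a,b,c}  FIRST[A]={a,b,c}  FIRST[B]={a,c}  FIRST[C]={a,c}
iter 3: (stable)
  FIRST[S]={a,b,c}  FIRST[A]={a,b,c}  FIRST[B]={a,c}  FIRST[C]={a,c}

FIRST(S) = ["a", "b", "c"]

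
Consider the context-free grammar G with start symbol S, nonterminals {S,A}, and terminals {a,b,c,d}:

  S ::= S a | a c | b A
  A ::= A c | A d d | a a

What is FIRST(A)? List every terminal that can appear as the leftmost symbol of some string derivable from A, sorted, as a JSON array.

FIRST iteration:
[1]
  A via A→a a: +{a}
  S via S→a c: +{a}
  S via S→b A: +{b}
  S: {a,b}  A: {a}
[2] done
  S: {a,b}  A: {a}

FIRST(A) = ["a"]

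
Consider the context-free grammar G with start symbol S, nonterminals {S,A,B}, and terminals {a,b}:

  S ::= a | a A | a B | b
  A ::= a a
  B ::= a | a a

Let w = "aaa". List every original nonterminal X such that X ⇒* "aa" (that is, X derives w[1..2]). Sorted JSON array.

Convert to CNF:
  S -> T0 A | T0 B | a | b
  A -> T0 T0
  B -> T0 T0 | a
  T0 -> a

Fill CYK table bottom-up, restricted to cells inside w[1..2]:
  [1..1]={B,S,T0}  "a"  orig:{B,S}
  [2..2]={B,S,T0}  "a"  orig:{B,S}
  [1..2]={A,B,S}  "aa"

Original NTs in T[1,2] deriving "aa": ["A", "B", "S"]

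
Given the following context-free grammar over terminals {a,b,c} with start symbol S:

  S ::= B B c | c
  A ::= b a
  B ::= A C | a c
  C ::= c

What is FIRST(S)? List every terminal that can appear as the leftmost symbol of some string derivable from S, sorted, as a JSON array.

FIRST sets, iterate to fixpoint:
round 1:
  A via A→b a: +{b}
  B via B→A C: +{b}
  B via B→a c: +{a}
  C via C→c: +{c}
  S via S→B B c: +{a,b}
  S via S→c: +{c}
  FIRST[S]={a,b,c}  FIRST[A]={b}  FIRST[B]={a,b}  FIRST[C]={c}
round 2: (no change)
  FIRST[S]={a,b,c}  FIRST[A]={b}  FIRST[B]={a,b}  FIRST[C]={c}

FIRST(S) = ["a", "b", "c"]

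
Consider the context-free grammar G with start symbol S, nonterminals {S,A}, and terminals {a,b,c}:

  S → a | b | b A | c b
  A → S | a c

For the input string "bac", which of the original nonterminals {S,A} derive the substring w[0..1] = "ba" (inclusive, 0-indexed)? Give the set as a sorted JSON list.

CNF form of G:
  S -> T1 T2 | T2 A | a | b
  A -> T0 T1 | T1 T2 | T2 A | a | b
  T0 -> a
  T1 -> c
  T2 -> b

CYK table (by increasing span) — only the sub-triangle for w[0..1]:
  T[0,0] 'b' = {A,S,T2}  orig:{A,S}
  T[1,1] 'a' = {A,S,T0}  orig:{A,S}
  T[0,1] 'ba' = {A,S}

Original NTs in T[0,1] deriving "ba": ["A", "S"]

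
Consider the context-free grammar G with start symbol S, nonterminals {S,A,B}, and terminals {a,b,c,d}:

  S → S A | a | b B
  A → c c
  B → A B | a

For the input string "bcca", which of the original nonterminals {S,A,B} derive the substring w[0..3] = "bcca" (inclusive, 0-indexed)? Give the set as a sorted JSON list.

CNF form of G:
  S -> S A | T1 B | a
  A -> T0 T0
  B -> A B | a
  T0 -> c
  T1 -> b

CYK table (by increasing span), restricted to cells inside w[0..3]:
  T[0,0] 'b' = {T1}  orig:{}
  T[1,1] 'c' = {T0}  orig:{}
  T[2,2] 'c' = {T0}  orig:{}
  T[3,3] 'a' = {B,S}
  T[0,1] 'bc' = ∅
  T[1,2] 'cc' = {A}
  T[2,3] 'ca' = ∅
  T[0,2] 'bcc' = ∅
  T[1,3] 'cca' = {B}
  T[0,3] 'bcca' = {S}

Original NTs in T[0,3] deriving "bcca": ["S"]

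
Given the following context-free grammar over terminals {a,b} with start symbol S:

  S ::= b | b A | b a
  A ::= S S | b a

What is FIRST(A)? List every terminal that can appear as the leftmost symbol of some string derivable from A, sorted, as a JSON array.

FIRST iteration:
round 1:
  A via A→b a: +{b}
  S via S→b: +{b}
  S: {b}  A: {b}
round 2: — fixpoint
  S: {b}  A: {b}

FIRST(A) = ["b"]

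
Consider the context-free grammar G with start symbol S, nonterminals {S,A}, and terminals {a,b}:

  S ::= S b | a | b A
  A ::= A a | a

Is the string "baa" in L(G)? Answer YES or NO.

CNF form of G:
  S -> S T1 | T1 A | a
  A -> A T0 | a
  T0 -> a
  T1 -> b

Fill CYK table bottom-up:
  [0..0]={T1}  "b"  orig:{}
  [1..1]={A,S,T0}  "a"  orig:{A,S}
  [2..2]={A,S,T0}  "a"  orig:{A,S}
  [0..1]={S}  "ba"
  [1..2]={A}  "aa"
  [0..2]={S}  "baa"

S ∈ T[0,2] ⇒ YES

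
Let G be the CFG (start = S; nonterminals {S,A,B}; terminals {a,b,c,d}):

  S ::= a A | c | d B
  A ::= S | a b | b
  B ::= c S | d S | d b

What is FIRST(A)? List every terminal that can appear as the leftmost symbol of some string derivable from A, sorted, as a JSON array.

Compute FIRST by fixpoint:
round 1:
  A via A→a b: +{a}
  A via A→b: +{b}
  B via B→c S: +{c}
  B via B→d S: +{d}
  S via S→a A: +{a}
  S via S→c: +{c}
  S via S→d B: +{d}
  FIRST(S)={a,c,d}  FIRST(A)={a,b}  FIRST(B)={c,d}
round 2:
  A via A→S: +{c,d}
  FIRST(S)={a,c,d}  FIRST(A)={a,b,c,d}  FIRST(B)={c,d}
round 3: (stable)
  FIRST(S)={a,c,d}  FIRST(A)={a,b,c,d}  FIRST(B)={c,d}

FIRST(A) = ["a", "b", "c", "d"]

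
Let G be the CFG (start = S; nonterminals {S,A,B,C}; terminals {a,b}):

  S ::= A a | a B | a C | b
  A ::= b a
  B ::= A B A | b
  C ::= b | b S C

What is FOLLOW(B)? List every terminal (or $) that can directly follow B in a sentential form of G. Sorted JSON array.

FIRST sets, iterate to fixpoint:
round 1:
  A via A→b a: +{b}
  B via B→A B A: +{b}
  C via C→b: +{b}
  S via S→A a: +{b}
  S via S→a B: +{a}
  S: {a,b}  A: {b}  B: {b}  C: {b}
round 2: (stable)
  S: {a,b}  A: {b}  B: {b}  C: {b}

Compute FOLLOW by fixpoint:
seed FOLLOW(S) with $
round 1:
  B→A B A: FOLLOW(A) ⊇ FIRST(B) = {b}; new: +{b}
  B→A B A: FOLLOW(B) ⊇ FIRST(A) = {b}; new: +{b}
  C→b S C: FOLLOW(S) ⊇ FIRST(C) = {b}; new: +{b}
  S→A a: FOLLOW(A) ⊇ FIRST(a) = {a}; new: +{a}
  S→a B: FOLLOW(B) ⊇ FOLLOW(S) ⊇ {$,b}; new: +{$}
  S→a C: FOLLOW(C) ⊇ FOLLOW(S) ⊇ {$,b}; new: +{$,b}
  FOLLOW[S]={$,b}  FOLLOW[A]={a,b}  FOLLOW[B]={$,b}  FOLLOW[C]={$,b}
round 2:
  B→A B A: FOLLOW(A) ⊇ FOLLOW(B) ⊇ {$,b}; new: +{$}
  FOLLOW[S]={$,b}  FOLLOW[A]={$,a,b}  FOLLOW[B]={$,b}  FOLLOW[C]={$,b}
round 3: done
  FOLLOW[S]={$,b}  FOLLOW[A]={$,a,b}  FOLLOW[B]={$,b}  FOLLOW[C]={$,b}

FOLLOW(B) = ["$", "b"]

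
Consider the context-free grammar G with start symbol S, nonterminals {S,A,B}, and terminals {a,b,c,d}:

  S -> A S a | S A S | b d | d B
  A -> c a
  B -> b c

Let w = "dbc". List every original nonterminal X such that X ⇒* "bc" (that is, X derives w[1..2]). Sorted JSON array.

Convert to CNF:
  S -> A X4 | S X5 | T2 T3 | T3 B
  A -> T0 T1
  B -> T2 T0
  T0 -> c
  T1 -> a
  T2 -> b
  T3 -> d
  X4 -> S T1
  X5 -> A S

CYK table (by increasing span) — only the sub-triangle for w[1..2]:
  cell(1,1) b: {T2}  orig:{}
  cell(2,2) c: {T0}  orig:{}
  cell(1,2) bc: {B}

Original NTs in T[1,2] deriving "bc": ["B"]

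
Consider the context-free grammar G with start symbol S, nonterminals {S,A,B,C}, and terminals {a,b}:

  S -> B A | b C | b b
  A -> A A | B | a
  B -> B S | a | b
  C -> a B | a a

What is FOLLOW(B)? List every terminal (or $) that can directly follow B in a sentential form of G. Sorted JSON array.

FIRST sets, iterate to fixpoint:
[1]
  A via A→a: +{a}
  B via B→a: +{a}
  B via B→b: +{b}
  C via C→a B: +{a}
  S via S→B A: +{a,b}
  S: {a,b}  A: {a}  B: {a,b}  C: {a}
[2]
  A via A→B: +{b}
  S: {a,b}  A: {a,b}  B: {a,b}  C: {a}
[3] — fixpoint
  S: {a,b}  A: {a,b}  B: {a,b}  C: {a}

Compute FOLLOW by fixpoint:
FOLLOW(S) := {$}
[1]
  A→A A: FOLLOW(A) ⊇ FIRST(A) = {a,b}; new: +{a,b}
  A→B: FOLLOW(B) ⊇ FOLLOW(A) ⊇ {a,b}; new: +{a,b}
  B→B S: FOLLOW(S) ⊇ FOLLOW(B) ⊇ {a,b}; new: +{a,b}
  S→B A: FOLLOW(A) ⊇ FOLLOW(S) ⊇ {$,a,b}; new: +{$}
  S→b C: FOLLOW(C) ⊇ FOLLOW(S) ⊇ {$,a,b}; new: +{$,a,b}
  FOLLOW[S]={$,a,b}  FOLLOW[A]={$,a,b}  FOLLOW[B]={a,b}  FOLLOW[C]={$,a,b}
[2]
  A→B: FOLLOW(B) ⊇ FOLLOW(A) ⊇ {$,a,b}; new: +{$}
  FOLLOW[S]={$,a,b}  FOLLOW[A]={$,a,b}  FOLLOW[B]={$,a,b}  FOLLOW[C]={$,a,b}
[3] done
  FOLLOW[S]={$,a,b}  FOLLOW[A]={$,a,b}  FOLLOW[B]={$,a,b}  FOLLOW[C]={$,a,b}

FOLLOW(B) = ["$", "a", "b"]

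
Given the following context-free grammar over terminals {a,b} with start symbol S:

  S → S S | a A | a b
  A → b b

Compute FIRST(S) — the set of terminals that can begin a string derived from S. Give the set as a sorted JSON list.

Compute FIRST by fixpoint:
round 1:
  A via A→b b: +{b}
  S via S→a A: +{a}
  S: {a}  A: {b}
round 2: — fixpoint
  S: {a}  A: {b}

FIRST(S) = ["a"]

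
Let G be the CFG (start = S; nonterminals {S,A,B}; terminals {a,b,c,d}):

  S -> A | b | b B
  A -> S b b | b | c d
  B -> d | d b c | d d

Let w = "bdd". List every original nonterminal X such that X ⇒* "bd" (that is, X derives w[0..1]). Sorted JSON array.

Convert to CNF:
  S -> S X5 | T0 B | T1 T2 | b
  A -> S X3 | T1 T2 | b
  B -> T2 T2 | T2 X4 | d
  T0 -> b
  T1 -> c
  T2 -> d
  X3 -> T0 T0
  X4 -> T0 T1
  X5 -> T0 T0

CYK table (by increasing span) (cells [i..j] with 0 ≤ i ≤ j ≤ 1 only):
  [0..0]={A,S,T0}  "b"  orig:{A,S}
  [1..1]={B,T2}  "d"  orig:{B}
  [0..1]={S}  "bd"

Original NTs in T[0,1] deriving "bd": ["S"]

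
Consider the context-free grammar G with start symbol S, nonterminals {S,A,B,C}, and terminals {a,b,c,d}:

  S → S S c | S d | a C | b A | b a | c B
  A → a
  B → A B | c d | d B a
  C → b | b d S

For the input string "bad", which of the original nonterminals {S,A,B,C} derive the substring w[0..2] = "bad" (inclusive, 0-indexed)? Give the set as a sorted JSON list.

CNF form of G:
  S -> S T1 | S X6 | T0 B | T2 C | T3 A | T3 T2
  A -> a
  B -> A B | T0 T1 | T1 X4
  C -> T3 X5 | b
  T0 -> c
  T1 -> d
  T2 -> a
  T3 -> b
  X4 -> B T2
  X5 -> T1 S
  X6 -> S T0

CYK fill — only the sub-triangle for w[0..2]:
  T[0,0] 'b' = {C,T3}  orig:{C}
  T[1,1] 'a' = {A,T2}  orig:{A}
  T[2,2] 'd' = {T1}  orig:{}
  T[0,1] 'ba' = {S}
  T[1,2] 'ad' = ∅
  T[0,2] 'bad' = {S}

Original NTs in T[0,2] deriving "bad": ["S"]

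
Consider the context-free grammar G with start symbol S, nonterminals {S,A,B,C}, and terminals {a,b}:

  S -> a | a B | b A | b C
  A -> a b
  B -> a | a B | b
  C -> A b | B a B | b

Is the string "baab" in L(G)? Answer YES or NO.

CNF form of G:
  S -> T0 B | T1 A | T1 C | a
  A -> T0 T1
  B -> T0 B | a | b
  C -> A T1 | B X2 | b
  T0 -> a
  T1 -> b
  X2 -> T0 B

CYK table (by increasing span):
  [0..0]={B,C,T1}  "b"  orig:{B,C}
  [1..1]={B,S,T0}  "a"  orig:{B,S}
  [2..2]={B,S,T0}  "a"  orig:{B,S}
  [3..3]={B,C,T1}  "b"  orig:{B,C}
  [0..1]=∅  "ba"
  [1..2]={B,S,X2}  "aa"  orig:{B,S}
  [2..3]={A,B,S,X2}  "ab"  orig:{A,B,S}
  [0..2]={C}  "baa"
  [1..3]={B,C,S,X2}  "aab"  orig:{B,C,S}
  [0..3]={C,S}  "baab"

S ∈ T[0,3] ⇒ YES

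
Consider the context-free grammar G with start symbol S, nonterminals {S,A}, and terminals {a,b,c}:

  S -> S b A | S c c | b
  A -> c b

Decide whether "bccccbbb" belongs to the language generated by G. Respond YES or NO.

CNF form of G:
  S -> S X2 | S X3 | b
  A -> T0 T1
  T0 -> c
  T1 -> b
  X2 -> T1 A
  X3 -> T0 T0

Fill CYK table bottom-up:
  [0..0]={S,T1}  "b"  orig:{S}
  [1..1]={T0}  "c"  orig:{}
  [2..2]={T0}  "c"  orig:{}
  [3..3]={T0}  "c"  orig:{}
  [4..4]={T0}  "c"  orig:{}
  [5..5]={S,T1}  "b"  orig:{S}
  [6..6]={S,T1}  "b"  orig:{S}
  [7..7]={S,T1}  "b"  orig:{S}
  [0..1]=∅  "bc"
  [1..2]={X3}  "cc"  orig:{}
  [2..3]={X3}  "cc"  orig:{}
  [3..4]={X3}  "cc"  orig:{}
  [4..5]={A}  "cb"
  [5..6]=∅  "bb"
  [6..7]=∅  "bb"
  [0..2]={S}  "bcc"
  [1..3]=∅  "ccc"
  [2..4]=∅  "ccc"
  [3..5]=∅  "ccb"
  [4..6]=∅  "cbb"
  [5..7]=∅  "bbb"
  [0..3]=∅  "bccc"
  [1..4]=∅  "cccc"
  [2..5]=∅  "cccb"
  [3..6]=∅  "ccbb"
  [4..7]=∅  "cbbb"
  [0..4]={S}  "bcccc"
  [1..5]=∅  "ccccb"
  [2..6]=∅  "cccbb"
  [3..7]=∅  "ccbbb"
  [0..5]=∅  "bccccb"
  [1..6]=∅  "ccccbb"
  [2..7]=∅  "cccbbb"
  [0..6]=∅  "bccccbb"
  [1..7]=∅  "ccccbbb"
  [0..7]=∅  "bccccbbb"

S ∉ T[0,7] ⇒ NO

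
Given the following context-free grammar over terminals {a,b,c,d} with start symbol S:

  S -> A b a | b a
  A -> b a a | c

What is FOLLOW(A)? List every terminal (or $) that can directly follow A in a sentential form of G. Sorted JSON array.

FIRST sets, iterate to fixpoint:
round 1:
  A via A→b a a: +{b}
  A via A→c: +{c}
  S via S→A b a: +{b,c}
  S: {b,c}  A: {b,c}
round 2: done
  S: {b,c}  A: {b,c}

FOLLOW iteration:
FOLLOW(S) := {$}
pass 1:
  S→A b a: FOLLOW(A) ⊇ FIRST(b) = {b}; new: +{b}
  FOLLOW[S]={$}  FOLLOW[A]={b}
pass 2: — fixpoint
  FOLLOW[S]={$}  FOLLOW[A]={b}

FOLLOW(A) = ["b"]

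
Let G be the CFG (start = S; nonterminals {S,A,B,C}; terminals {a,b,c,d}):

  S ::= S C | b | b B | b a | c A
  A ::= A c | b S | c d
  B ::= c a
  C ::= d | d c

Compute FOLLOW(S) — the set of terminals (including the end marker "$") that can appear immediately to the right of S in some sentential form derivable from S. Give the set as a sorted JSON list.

Compute FIRST by fixpoint:
[1]
  A via A→b S: +{b}
  A via A→c d: +{c}
  B via B→c a: +{c}
  C via C→d: +{d}
  S via S→b: +{b}
  S via S→c A: +{c}
  S: {b,c}  A: {b,c}  B: {c}  C: {d}
[2] done
  S: {b,c}  A: {b,c}  B: {c}  C: {d}

FOLLOW sets:
seed FOLLOW(S) with $
[1]
  A→A c: FOLLOW(A) ⊇ FIRST(c) = {c}; new: +{c}
  A→b S: FOLLOW(S) ⊇ FOLLOW(A) ⊇ {c}; new: +{c}
  S→S C: FOLLOW(S) ⊇ FIRST(C) = {d}; new: +{d}
  S→S C: FOLLOW(C) ⊇ FOLLOW(S) ⊇ {$,c,d}; new: +{$,c,d}
  S→b B: FOLLOW(B) ⊇ FOLLOW(S) ⊇ {$,c,d}; new: +{$,c,d}
  S→c A: FOLLOW(A) ⊇ FOLLOW(S) ⊇ {$,c,d}; new: +{$,d}
  FOLLOW(S)={$,c,d}  FOLLOW(A)={$,c,d}  FOLLOW(B)={$,c,d}  FOLLOW(C)={$,c,d}
[2] done
  FOLLOW(S)={$,c,d}  FOLLOW(A)={$,c,d}  FOLLOW(B)={$,c,d}  FOLLOW(C)={$,c,d}

FOLLOW(S) = ["$", "c", "d"]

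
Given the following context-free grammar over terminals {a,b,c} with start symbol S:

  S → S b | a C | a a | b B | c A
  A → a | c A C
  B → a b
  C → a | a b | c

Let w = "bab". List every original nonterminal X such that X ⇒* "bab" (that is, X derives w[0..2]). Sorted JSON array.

Convert to CNF:
  S -> S T2 | T0 A | T1 C | T1 T1 | T2 B
  A -> T0 X3 | a
  B -> T1 T2
  C -> T1 T2 | a | c
  T0 -> c
  T1 -> a
  T2 -> b
  X3 -> A C

CYK fill, restricted to cells inside w[0..2]:
  [0..0]={T2}  "b"  orig:{}
  [1..1]={A,C,T1}  "a"  orig:{A,C}
  [2..2]={T2}  "b"  orig:{}
  [0..1]=∅  "ba"
  [1..2]={B,C}  "ab"
  [0..2]={S}  "bab"

Original NTs in T[0,2] deriving "bab": ["S"]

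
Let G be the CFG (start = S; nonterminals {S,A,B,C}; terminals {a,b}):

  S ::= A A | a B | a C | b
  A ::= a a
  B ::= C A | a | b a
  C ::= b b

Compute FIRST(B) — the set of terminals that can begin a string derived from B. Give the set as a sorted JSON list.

FIRST sets, iterate to fixpoint:
pass 1:
  A via A→a a: +{a}
  B via B→a: +{a}
  B via B→b a: +{b}
  C via C→b b: +{b}
  S via S→A A: +{a}
  S via S→b: +{b}
  S: {a,b}  A: {a}  B: {a,b}  C: {b}
pass 2: (stable)
  S: {a,b}  A: {a}  B: {a,b}  C: {b}

FIRST(B) = ["a", "b"]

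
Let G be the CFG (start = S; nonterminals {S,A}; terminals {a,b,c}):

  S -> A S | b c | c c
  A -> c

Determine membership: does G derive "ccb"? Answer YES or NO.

CNF form of G:
  S -> A S | T0 T1 | T1 T1
  A -> c
  T0 -> b
  T1 -> c

CYK table (by increasing span):
  [0..0]={A,T1}  "c"  orig:{A}
  [1..1]={A,T1}  "c"  orig:{A}
  [2..2]={T0}  "b"  orig:{}
  [0..1]={S}  "cc"
  [1..2]=∅  "cb"
  [0..2]=∅  "ccb"

S ∉ T[0,2] ⇒ NO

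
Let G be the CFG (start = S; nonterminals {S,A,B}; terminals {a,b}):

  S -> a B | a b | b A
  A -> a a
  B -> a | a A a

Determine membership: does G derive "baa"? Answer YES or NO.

CNF form of G:
  S -> T0 B | T0 T1 | T1 A
  A -> T0 T0
  B -> T0 X2 | a
  T0 -> a
  T1 -> b
  X2 -> A T0

Fill CYK table bottom-up:
  [0..0]={T1}  "b"  orig:{}
  [1..1]={B,T0}  "a"  orig:{B}
  [2..2]={B,T0}  "a"  orig:{B}
  [0..1]=∅  "ba"
  [1..2]={A,S}  "aa"
  [0..2]={S}  "baa"

S ∈ T[0,2] ⇒ YES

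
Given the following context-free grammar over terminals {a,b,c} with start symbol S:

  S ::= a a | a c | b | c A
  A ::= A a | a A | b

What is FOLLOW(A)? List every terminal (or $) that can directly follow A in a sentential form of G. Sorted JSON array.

Compute FIRST by fixpoint:
iter 1:
  A via A→a A: +{a}
  A via A→b: +{b}
  S via S→a a: +{a}
  S via S→b: +{b}
  S via S→c A: +{c}
  FIRST(S)={a,b,c}  FIRST(A)={a,b}
iter 2: — fixpoint
  FIRST(S)={a,b,c}  FIRST(A)={a,b}

Compute FOLLOW by fixpoint:
seed FOLLOW(S) with $
iter 1:
  A→A a: FOLLOW(A) ⊇ FIRST(a) = {a}; new: +{a}
  S→c A: FOLLOW(A) ⊇ FOLLOW(S) ⊇ {$}; new: +{$}
  FOLLOW(S)={$}  FOLLOW(A)={$,a}
iter 2: (no change)
  FOLLOW(S)={$}  FOLLOW(A)={$,a}

FOLLOW(A) = ["$", "a"]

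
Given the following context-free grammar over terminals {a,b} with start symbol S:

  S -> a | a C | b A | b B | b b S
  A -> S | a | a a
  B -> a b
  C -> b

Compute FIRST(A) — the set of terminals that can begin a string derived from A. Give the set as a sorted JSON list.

FIRST sets, iterate to fixpoint:
round 1:
  A via A→a: +{a}
  B via B→a b: +{a}
  C via C→b: +{b}
  S via S→a: +{a}
  S via S→b A: +{b}
  FIRST(S)={a,b}  FIRST(A)={a}  FIRST(B)={a}  FIRST(C)={b}
round 2:
  A via A→S: +{b}
  FIRST(S)={a,b}  FIRST(A)={a,b}  FIRST(B)={a}  FIRST(C)={b}
round 3: (stable)
  FIRST(S)={a,b}  FIRST(A)={a,b}  FIRST(B)={a}  FIRST(C)={b}

FIRST(A) = ["a", "b"]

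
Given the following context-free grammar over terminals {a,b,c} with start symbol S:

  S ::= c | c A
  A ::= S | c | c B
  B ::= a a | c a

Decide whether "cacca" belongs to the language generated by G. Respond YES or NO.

Convert to CNF:
  S -> T0 A | c
  A -> T0 A | T0 B | c
  B -> T0 T1 | T1 T1
  T0 -> c
  T1 -> a

Fill CYK table bottom-up:
  cell(0,0) c: {A,S,T0}  orig:{A,S}
  cell(1,1) a: {T1}  orig:{}
  cell(2,2) c: {A,S,T0}  orig:{A,S}
  cell(3,3) c: {A,S,T0}  orig:{A,S}
  cell(4,4) a: {T1}  orig:{}
  cell(0,1) ca: {B}
  cell(1,2) ac: ∅
  cell(2,3) cc: {A,S}
  cell(3,4) ca: {B}
  cell(0,2) cac: ∅
  cell(1,3) acc: ∅
  cell(2,4) cca: {A}
  cell(0,3) cacc: ∅
  cell(1,4) acca: ∅
  cell(0,4) cacca: ∅

S ∉ T[0,4] ⇒ NO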